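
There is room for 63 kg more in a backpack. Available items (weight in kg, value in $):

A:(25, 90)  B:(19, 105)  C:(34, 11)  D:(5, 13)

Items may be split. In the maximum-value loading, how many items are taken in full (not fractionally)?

3

Sort by value per unit weight and fill in that order.
Order: B (105/19=5.53) > A (90/25=3.60) > D (13/5=2.60) > C (11/34=0.32)
Fill: take B (19 @ 105) → take A (25 @ 90) → take D (5 @ 13) → take 14/34 of C → 4.53; 63/63 used.
3 item(s) taken whole; one partial (take 14/34 of C).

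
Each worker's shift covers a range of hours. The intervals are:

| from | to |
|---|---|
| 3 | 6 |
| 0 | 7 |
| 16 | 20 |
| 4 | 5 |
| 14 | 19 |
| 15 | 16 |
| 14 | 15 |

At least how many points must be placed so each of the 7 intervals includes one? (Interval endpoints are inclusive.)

3

Sorted: [4,5] [3,6] [0,7] [14,15] [15,16] [14,19] [16,20]
{[4,5],[3,6],[0,7]} hit by 5; {[14,15],[15,16],[14,19]} hit by 15; {[16,20]} hit by 20.
Points: 5, 15, 20 (3 total).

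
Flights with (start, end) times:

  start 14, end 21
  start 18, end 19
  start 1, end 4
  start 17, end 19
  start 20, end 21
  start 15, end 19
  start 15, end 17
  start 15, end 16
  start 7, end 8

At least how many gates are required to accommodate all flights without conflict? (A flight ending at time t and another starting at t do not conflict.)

Count concurrent intervals with a sweep; the peak is the room count.
starts: [1, 7, 14, 15, 15, 15, 17, 18, 20]
ends:   [4, 8, 16, 17, 19, 19, 19, 21, 21]
s1→1 e4→0 s7→1 e8→0 s14→1 s15→2 s15→3 s15→4  — peak 4.

4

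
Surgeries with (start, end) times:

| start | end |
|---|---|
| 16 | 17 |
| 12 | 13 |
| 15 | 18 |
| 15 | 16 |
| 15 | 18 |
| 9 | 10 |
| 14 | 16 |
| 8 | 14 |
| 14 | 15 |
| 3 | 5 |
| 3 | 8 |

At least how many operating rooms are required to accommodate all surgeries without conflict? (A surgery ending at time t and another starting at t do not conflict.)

4

starts: [3, 3, 8, 9, 12, 14, 14, 15, 15, 15, 16]
ends:   [5, 8, 10, 13, 14, 15, 16, 16, 17, 18, 18]
s3→1 s3→2 e5→1 e8→0 s8→1 s9→2 e10→1 s12→2 e13→1 e14→0 s14→1 s14→2 e15→1 s15→2 s15→3 s15→4  — peak 4.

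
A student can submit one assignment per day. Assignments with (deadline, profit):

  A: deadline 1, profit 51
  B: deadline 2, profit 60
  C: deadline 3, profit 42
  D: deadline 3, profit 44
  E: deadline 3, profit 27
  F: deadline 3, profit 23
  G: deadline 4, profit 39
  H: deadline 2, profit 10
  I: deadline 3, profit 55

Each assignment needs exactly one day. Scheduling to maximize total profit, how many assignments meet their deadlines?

4

Sort by profit descending; place each in the latest free slot ≤ its deadline.
By profit: B(d2,60), I(d3,55), A(d1,51), D(d3,44), C(d3,42), G(d4,39), E(d3,27), F(d3,23), H(d2,10)
B→slot 2; I→slot 3; A→slot 1; D skipped; C skipped; G→slot 4; E skipped; F skipped; H skipped.
4 of 9 scheduled.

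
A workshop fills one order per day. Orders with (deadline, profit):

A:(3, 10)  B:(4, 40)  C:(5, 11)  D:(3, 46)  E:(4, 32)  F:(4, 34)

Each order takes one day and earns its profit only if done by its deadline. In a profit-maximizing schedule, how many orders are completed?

Profit order: D=46 B=40 F=34 E=32 C=11 A=10
Assign: D→slot 3, B→slot 4, F→slot 2, E→slot 1, C→slot 5, A skipped.
Slots: [1:E] [2:F] [3:D] [4:B] [5:C]
5 of 6 scheduled.

5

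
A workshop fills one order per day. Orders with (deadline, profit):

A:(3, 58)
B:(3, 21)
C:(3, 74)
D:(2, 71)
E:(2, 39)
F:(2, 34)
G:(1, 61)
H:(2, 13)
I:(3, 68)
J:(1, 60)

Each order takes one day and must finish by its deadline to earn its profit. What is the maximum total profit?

By profit: C(d3,74), D(d2,71), I(d3,68), G(d1,61), J(d1,60), A(d3,58), E(d2,39), F(d2,34), B(d3,21), H(d2,13)
C→slot 3; D→slot 2; I→slot 1; G skipped; J skipped; A skipped; E skipped; F skipped; B skipped; H skipped.
Profit = 68 + 71 + 74 = 213

213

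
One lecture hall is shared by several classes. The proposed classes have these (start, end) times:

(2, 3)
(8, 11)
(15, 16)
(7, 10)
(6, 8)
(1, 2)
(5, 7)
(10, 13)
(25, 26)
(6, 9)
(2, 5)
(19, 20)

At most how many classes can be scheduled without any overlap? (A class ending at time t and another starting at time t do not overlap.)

Sorted by end: (1,2)  (2,3)  (2,5)  (5,7)  (6,8)  (6,9)  (7,10)  (8,11)  (10,13)  (15,16)  (19,20)  (25,26)
take (1,2); take (2,3); skip (2,5); take (5,7); skip (6,8); take (7,10); skip (8,11); take (10,13); take (15,16); take (19,20); take (25,26).
Selected 8 classes.

8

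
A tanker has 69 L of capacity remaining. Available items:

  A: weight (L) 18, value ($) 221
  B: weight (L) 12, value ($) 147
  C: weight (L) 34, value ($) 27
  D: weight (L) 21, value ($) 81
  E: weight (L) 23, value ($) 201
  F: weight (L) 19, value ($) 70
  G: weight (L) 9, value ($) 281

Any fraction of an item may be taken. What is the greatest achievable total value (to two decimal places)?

Sort by value per unit weight and fill in that order.
Ratios (sorted): G 31.22, A 12.28, B 12.25, E 8.74, D 3.86, F 3.68, C 0.79
take G (9 @ 281); take A (18 @ 221); take B (12 @ 147); take E (23 @ 201); take 7/21 of D → 27.00. Capacity used 69/69.
Total value = 877.00

877.00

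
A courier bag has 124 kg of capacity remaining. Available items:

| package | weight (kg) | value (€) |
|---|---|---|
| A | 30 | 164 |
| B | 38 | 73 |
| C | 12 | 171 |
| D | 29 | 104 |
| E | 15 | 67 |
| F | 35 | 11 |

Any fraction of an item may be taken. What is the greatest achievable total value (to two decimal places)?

579.00

Order: C (171/12=14.25) > A (164/30=5.47) > E (67/15=4.47) > D (104/29=3.59) > B (73/38=1.92) > F (11/35=0.31)
Fill: take C (12 @ 171) → take A (30 @ 164) → take E (15 @ 67) → take D (29 @ 104) → take B (38 @ 73); 124/124 used.
Total value = 579.00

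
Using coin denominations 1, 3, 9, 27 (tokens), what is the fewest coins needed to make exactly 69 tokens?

5

Greedy: take as many of the largest coin as possible, then repeat with the remainder.
69 − 2×27→15 − 1×9→6 − 2×3→0
Total coins = 2 + 1 + 2 = 5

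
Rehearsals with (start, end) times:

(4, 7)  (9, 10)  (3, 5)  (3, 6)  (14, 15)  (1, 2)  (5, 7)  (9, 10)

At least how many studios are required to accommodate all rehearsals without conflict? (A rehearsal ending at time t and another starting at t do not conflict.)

starts: [1, 3, 3, 4, 5, 9, 9, 14]
ends:   [2, 5, 6, 7, 7, 10, 10, 15]
s1→1 e2→0 s3→1 s3→2 s4→3  — peak 3.

3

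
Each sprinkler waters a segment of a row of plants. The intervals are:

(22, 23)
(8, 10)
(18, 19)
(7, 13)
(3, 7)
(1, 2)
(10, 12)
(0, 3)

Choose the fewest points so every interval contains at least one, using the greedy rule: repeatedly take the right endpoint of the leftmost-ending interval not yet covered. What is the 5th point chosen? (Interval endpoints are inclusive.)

Sorted: [1,2] [0,3] [3,7] [8,10] [10,12] [7,13] [18,19] [22,23]
{[1,2],[0,3]} hit by 2; {[3,7]} hit by 7; {[8,10],[10,12],[7,13]} hit by 10; {[18,19]} hit by 19; {[22,23]} hit by 23.
Points: 2, 7, 10, 19, 23 (5 total).

23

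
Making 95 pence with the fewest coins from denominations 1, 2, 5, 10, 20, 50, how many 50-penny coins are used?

Use the largest denomination that fits, subtract, and repeat.
95 − 1×50→45 − 2×20→5 − 1×5→0
Count of 50: 1

1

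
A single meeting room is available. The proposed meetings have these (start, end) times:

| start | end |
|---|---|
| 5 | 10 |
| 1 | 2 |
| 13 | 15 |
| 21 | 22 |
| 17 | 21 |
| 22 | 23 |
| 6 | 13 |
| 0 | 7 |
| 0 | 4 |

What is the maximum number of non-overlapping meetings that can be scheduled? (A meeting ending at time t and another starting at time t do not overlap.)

Sorted by end: (1,2)  (0,4)  (0,7)  (5,10)  (6,13)  (13,15)  (17,21)  (21,22)  (22,23)
take (1,2); take (5,10); take (13,15); take (17,21); take (21,22); take (22,23).
Selected 6 meetings.

6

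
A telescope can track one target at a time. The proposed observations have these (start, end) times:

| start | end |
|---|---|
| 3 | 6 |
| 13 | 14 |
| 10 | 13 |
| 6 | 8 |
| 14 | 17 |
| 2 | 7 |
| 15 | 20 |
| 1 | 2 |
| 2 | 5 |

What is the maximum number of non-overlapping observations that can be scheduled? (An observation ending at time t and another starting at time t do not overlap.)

Order by finish time; keep every interval that doesn't clash with the previous kept one.
Sorted by end: (1,2)  (2,5)  (3,6)  (2,7)  (6,8)  (10,13)  (13,14)  (14,17)  (15,20)
take (1,2); take (2,5); skip (2,7); take (6,8); take (10,13); take (13,14); take (14,17).
Selected 6 observations.

6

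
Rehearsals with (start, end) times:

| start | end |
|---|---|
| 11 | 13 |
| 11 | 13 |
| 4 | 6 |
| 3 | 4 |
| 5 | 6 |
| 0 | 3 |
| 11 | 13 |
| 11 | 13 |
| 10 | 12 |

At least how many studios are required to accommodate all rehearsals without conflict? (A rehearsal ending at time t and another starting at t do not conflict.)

The answer is the maximum number of intervals overlapping at any instant.
starts: [0, 3, 4, 5, 10, 11, 11, 11, 11]
ends:   [3, 4, 6, 6, 12, 13, 13, 13, 13]
s0→1 e3→0 s3→1 e4→0 s4→1 s5→2 e6→1 e6→0 s10→1 s11→2 s11→3 s11→4 s11→5  — peak 5.

5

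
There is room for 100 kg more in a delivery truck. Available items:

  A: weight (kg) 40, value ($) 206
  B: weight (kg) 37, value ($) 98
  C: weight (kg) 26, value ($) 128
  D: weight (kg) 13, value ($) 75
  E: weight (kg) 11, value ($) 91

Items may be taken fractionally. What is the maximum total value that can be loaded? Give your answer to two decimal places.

Ratios (sorted): E 8.27, D 5.77, A 5.15, C 4.92, B 2.65
take E (11 @ 91); take D (13 @ 75); take A (40 @ 206); take C (26 @ 128); take 10/37 of B → 26.49. Capacity used 100/100.
Total value = 526.49

526.49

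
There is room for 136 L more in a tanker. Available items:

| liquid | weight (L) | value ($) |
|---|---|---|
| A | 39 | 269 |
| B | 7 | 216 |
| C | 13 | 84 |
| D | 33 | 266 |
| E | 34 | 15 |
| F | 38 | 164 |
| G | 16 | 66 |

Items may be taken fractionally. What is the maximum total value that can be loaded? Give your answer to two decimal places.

1023.75

Greedy by value/weight ratio, highest first.
Ratios (sorted): B 30.86, D 8.06, A 6.90, C 6.46, F 4.32, G 4.12, E 0.44
take B (7 @ 216); take D (33 @ 266); take A (39 @ 269); take C (13 @ 84); take F (38 @ 164); take 6/16 of G → 24.75. Capacity used 136/136.
Total value = 1023.75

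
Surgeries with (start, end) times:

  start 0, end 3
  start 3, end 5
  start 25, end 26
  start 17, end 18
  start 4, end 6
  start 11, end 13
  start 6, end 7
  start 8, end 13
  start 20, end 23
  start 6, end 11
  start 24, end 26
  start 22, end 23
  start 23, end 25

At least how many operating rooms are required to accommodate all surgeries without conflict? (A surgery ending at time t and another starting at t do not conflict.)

Events (time:±→running): 0:+→1 3:-→0 3:+→1 4:+→2 … peak 2.

2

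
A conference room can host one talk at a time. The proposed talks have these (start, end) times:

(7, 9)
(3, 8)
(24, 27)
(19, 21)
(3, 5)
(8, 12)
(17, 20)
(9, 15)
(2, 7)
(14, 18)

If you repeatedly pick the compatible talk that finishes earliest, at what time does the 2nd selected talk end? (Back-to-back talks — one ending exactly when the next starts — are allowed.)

Sorted by end: (3,5)  (2,7)  (3,8)  (7,9)  (8,12)  (9,15)  (14,18)  (17,20)  (19,21)  (24,27)
take (3,5); skip (3,8); take (7,9); take (9,15); skip (14,18); take (17,20); take (24,27).
Selected: (3,5) (7,9) (9,15) (17,20) (24,27)

9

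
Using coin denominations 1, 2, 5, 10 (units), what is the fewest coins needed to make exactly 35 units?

4

Greedy: take as many of the largest coin as possible, then repeat with the remainder.
35 = 3×10 + 1×5
Total coins = 3 + 1 = 4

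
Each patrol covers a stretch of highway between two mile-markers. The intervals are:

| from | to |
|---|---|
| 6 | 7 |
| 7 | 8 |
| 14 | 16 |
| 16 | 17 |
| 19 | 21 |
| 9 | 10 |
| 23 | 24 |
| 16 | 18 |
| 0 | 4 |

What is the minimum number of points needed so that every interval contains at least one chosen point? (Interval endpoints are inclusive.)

6

Sort by right endpoint; whenever an interval is uncovered, place a point at its right end.
Sorted: [0,4] [6,7] [7,8] [9,10] [14,16] [16,17] [16,18] [19,21] [23,24]
{[0,4]} hit by 4; {[6,7],[7,8]} hit by 7; {[9,10]} hit by 10; {[14,16],[16,17],[16,18]} hit by 16; {[19,21]} hit by 21; {[23,24]} hit by 24.
Points: 4, 7, 10, 16, 21, 24 (6 total).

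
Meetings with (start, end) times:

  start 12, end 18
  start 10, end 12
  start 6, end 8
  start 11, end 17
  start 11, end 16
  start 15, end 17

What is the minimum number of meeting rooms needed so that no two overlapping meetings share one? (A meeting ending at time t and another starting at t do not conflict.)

Events (time:±→running): 6:+→1 8:-→0 10:+→1 11:+→2 11:+→3 12:-→2 12:+→3 15:+→4 … peak 4.

4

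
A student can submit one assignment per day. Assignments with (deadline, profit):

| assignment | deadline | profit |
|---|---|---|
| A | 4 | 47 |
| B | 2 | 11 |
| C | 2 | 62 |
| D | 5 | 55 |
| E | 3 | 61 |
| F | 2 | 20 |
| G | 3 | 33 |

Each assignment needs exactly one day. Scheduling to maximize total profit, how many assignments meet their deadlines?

Take jobs in profit order; each goes to the latest open slot no later than its deadline.
Profit order: C=62 E=61 D=55 A=47 G=33 F=20 B=11
Assign: C→slot 2, E→slot 3, D→slot 5, A→slot 4, G→slot 1, F skipped, B skipped.
Slots: [1:G] [2:C] [3:E] [4:A] [5:D]
5 of 7 scheduled.

5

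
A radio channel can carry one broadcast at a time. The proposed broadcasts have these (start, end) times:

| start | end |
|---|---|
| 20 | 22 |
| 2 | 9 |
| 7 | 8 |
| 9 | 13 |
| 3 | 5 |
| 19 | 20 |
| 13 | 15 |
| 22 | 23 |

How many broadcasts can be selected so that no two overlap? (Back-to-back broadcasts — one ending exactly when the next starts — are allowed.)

Greedy by earliest finish: after sorting by end time, pick each interval compatible with the last pick.
Sorted by end: (3,5)  (7,8)  (2,9)  (9,13)  (13,15)  (19,20)  (20,22)  (22,23)
take (3,5); take (7,8); skip (2,9); take (9,13); take (13,15); take (19,20); take (20,22); take (22,23).
Selected 7 broadcasts.

7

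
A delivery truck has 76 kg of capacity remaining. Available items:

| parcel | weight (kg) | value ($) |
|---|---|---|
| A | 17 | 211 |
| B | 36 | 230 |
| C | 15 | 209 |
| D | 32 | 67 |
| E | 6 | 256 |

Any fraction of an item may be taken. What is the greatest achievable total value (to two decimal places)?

Greedy by value/weight ratio, highest first.
Order: E (256/6=42.67) > C (209/15=13.93) > A (211/17=12.41) > B (230/36=6.39) > D (67/32=2.09)
Fill: take E (6 @ 256) → take C (15 @ 209) → take A (17 @ 211) → take B (36 @ 230) → take 2/32 of D → 4.19; 76/76 used.
Total value = 910.19

910.19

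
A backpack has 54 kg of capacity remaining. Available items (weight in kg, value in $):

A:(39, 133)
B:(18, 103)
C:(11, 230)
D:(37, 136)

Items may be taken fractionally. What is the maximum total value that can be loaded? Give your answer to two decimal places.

Sort by value per unit weight and fill in that order.
Ratios (sorted): C 20.91, B 5.72, D 3.68, A 3.41
take C (11 @ 230); take B (18 @ 103); take 25/37 of D → 91.89. Capacity used 54/54.
Total value = 424.89

424.89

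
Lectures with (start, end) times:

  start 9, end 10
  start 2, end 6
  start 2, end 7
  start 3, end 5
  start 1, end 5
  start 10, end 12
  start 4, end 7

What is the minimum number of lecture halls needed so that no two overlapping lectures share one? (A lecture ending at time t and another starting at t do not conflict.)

Events (time:±→running): 1:+→1 2:+→2 2:+→3 3:+→4 4:+→5 … peak 5.

5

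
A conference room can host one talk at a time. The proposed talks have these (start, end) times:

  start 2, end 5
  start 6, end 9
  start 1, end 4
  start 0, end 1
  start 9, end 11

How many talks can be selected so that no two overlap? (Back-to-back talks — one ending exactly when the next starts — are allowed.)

Sorted by end: (0,1)  (1,4)  (2,5)  (6,9)  (9,11)
take (0,1); take (1,4); skip (2,5); take (6,9); take (9,11).
Selected 4 talks.

4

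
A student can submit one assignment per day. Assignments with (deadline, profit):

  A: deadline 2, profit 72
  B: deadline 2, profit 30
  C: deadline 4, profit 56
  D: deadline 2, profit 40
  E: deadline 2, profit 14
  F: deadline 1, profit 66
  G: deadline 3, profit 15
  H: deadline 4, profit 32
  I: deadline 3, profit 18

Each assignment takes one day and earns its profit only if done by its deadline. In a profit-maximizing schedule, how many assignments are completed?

Take jobs in profit order; each goes to the latest open slot no later than its deadline.
Profit order: A=72 F=66 C=56 D=40 H=32 B=30 I=18 G=15 E=14
Assign: A→slot 2, F→slot 1, C→slot 4, D skipped, H→slot 3, B skipped, I skipped, G skipped, E skipped.
Slots: [1:F] [2:A] [3:H] [4:C]
4 of 9 scheduled.

4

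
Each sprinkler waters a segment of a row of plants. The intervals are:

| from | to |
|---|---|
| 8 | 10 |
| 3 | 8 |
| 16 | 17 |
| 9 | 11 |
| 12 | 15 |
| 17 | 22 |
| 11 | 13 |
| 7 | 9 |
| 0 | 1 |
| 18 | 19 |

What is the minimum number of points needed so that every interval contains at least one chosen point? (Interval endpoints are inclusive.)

Sort by right endpoint; whenever an interval is uncovered, place a point at its right end.
By right end: [0,1]  [3,8]  [7,9]  [8,10]  [9,11]  [11,13]  [12,15]  [16,17]  [18,19]  [17,22]
[0,1] uncovered → point at 1; [3,8] uncovered → point at 8; [9,11] uncovered → point at 11; [12,15] uncovered → point at 15; [16,17] uncovered → point at 17; [18,19] uncovered → point at 19.
Points: 1, 8, 11, 15, 17, 19 (6 total).

6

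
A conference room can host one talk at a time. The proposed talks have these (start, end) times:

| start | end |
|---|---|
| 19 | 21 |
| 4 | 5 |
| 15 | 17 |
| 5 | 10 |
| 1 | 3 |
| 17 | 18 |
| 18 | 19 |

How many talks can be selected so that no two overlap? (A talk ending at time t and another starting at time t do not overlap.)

By end time: (1,3), (4,5), (5,10), (15,17), (17,18), (18,19), (19,21).
Pick (1,3); next start ≥ 3 → (4,5); next start ≥ 5 → (5,10); next start ≥ 10 → (15,17); next start ≥ 17 → (17,18); next start ≥ 18 → (18,19); next start ≥ 19 → (19,21).
Selected 7 talks.

7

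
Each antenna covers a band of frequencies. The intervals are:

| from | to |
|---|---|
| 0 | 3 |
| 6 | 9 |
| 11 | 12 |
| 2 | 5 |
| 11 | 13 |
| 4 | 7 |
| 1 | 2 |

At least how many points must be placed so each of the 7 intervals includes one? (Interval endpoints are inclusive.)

3

Sorted: [1,2] [0,3] [2,5] [4,7] [6,9] [11,12] [11,13]
{[1,2],[0,3],[2,5]} hit by 2; {[4,7],[6,9]} hit by 7; {[11,12],[11,13]} hit by 12.
Points: 2, 7, 12 (3 total).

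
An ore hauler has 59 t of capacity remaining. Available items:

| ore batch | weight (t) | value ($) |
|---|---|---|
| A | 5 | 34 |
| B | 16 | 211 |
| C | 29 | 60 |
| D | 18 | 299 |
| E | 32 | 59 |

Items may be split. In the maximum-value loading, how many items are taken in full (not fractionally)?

Greedy by value/weight ratio, highest first.
Order: D (299/18=16.61) > B (211/16=13.19) > A (34/5=6.80) > C (60/29=2.07) > E (59/32=1.84)
Fill: take D (18 @ 299) → take B (16 @ 211) → take A (5 @ 34) → take 20/29 of C → 41.38; 59/59 used.
3 item(s) taken whole; one partial (take 20/29 of C).

3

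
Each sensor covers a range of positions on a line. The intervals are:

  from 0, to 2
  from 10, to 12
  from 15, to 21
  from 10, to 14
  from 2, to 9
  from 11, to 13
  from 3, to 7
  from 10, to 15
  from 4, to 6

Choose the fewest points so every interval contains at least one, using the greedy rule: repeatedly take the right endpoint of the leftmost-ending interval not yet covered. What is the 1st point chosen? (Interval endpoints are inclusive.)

By right end: [0,2]  [4,6]  [3,7]  [2,9]  [10,12]  [11,13]  [10,14]  [10,15]  [15,21]
[0,2] uncovered → point at 2; [4,6] uncovered → point at 6; [10,12] uncovered → point at 12; [15,21] uncovered → point at 21.
Points: 2, 6, 12, 21 (4 total).

2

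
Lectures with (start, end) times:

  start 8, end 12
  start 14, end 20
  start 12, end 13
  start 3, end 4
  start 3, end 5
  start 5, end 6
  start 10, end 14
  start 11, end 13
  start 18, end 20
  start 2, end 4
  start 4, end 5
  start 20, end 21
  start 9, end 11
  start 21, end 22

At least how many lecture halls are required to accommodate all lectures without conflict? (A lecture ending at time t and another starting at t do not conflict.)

Events (time:±→running): 2:+→1 3:+→2 3:+→3 … peak 3.

3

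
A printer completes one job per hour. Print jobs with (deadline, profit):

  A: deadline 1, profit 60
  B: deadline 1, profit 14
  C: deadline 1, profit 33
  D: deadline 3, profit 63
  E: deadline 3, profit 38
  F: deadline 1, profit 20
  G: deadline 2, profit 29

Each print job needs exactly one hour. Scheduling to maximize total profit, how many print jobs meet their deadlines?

3

Profit order: D=63 A=60 E=38 C=33 G=29 F=20 B=14
Assign: D→slot 3, A→slot 1, E→slot 2, C skipped, G skipped, F skipped, B skipped.
Slots: [1:A] [2:E] [3:D]
3 of 7 scheduled.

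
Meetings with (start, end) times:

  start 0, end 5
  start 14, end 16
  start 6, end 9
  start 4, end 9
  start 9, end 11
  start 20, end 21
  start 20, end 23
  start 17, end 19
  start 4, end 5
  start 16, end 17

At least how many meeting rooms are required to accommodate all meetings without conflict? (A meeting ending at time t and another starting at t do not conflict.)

3

Count concurrent intervals with a sweep; the peak is the room count.
Events (time:±→running): 0:+→1 4:+→2 4:+→3 … peak 3.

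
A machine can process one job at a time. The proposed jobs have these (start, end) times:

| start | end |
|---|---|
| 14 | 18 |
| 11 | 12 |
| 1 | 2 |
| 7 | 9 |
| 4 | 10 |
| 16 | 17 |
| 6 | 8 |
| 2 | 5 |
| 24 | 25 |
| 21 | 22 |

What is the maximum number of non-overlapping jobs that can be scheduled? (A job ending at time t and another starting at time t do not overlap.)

Sorted by end: (1,2)  (2,5)  (6,8)  (7,9)  (4,10)  (11,12)  (16,17)  (14,18)  (21,22)  (24,25)
take (1,2); take (2,5); take (6,8); take (11,12); take (16,17); take (21,22); take (24,25).
Selected 7 jobs.

7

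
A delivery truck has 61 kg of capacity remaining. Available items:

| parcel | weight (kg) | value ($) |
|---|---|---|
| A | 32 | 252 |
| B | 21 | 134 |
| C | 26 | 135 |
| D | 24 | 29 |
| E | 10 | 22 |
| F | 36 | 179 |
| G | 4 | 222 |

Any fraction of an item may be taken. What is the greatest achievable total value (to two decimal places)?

Greedy by value/weight ratio, highest first.
Ratios (sorted): G 55.50, A 7.88, B 6.38, C 5.19, F 4.97, E 2.20, D 1.21
take G (4 @ 222); take A (32 @ 252); take B (21 @ 134); take 4/26 of C → 20.77. Capacity used 61/61.
Total value = 628.77

628.77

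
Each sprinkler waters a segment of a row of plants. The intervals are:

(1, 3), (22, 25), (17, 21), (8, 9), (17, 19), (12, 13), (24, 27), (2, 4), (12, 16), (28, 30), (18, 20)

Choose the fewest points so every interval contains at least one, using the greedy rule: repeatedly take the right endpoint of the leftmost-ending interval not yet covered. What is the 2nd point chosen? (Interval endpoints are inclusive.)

9

Process intervals by earliest right end; each time one isn't hit yet, stab at its right endpoint.
By right end: [1,3]  [2,4]  [8,9]  [12,13]  [12,16]  [17,19]  [18,20]  [17,21]  [22,25]  [24,27]  [28,30]
[1,3] uncovered → point at 3; [8,9] uncovered → point at 9; [12,13] uncovered → point at 13; [17,19] uncovered → point at 19; [22,25] uncovered → point at 25; [28,30] uncovered → point at 30.
Points: 3, 9, 13, 19, 25, 30 (6 total).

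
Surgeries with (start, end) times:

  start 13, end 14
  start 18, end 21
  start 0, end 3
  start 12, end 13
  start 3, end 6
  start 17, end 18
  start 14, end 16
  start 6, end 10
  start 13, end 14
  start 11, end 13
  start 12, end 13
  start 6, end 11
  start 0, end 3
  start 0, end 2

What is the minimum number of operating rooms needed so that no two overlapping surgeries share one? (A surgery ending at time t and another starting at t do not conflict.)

3

Events (time:±→running): 0:+→1 0:+→2 0:+→3 … peak 3.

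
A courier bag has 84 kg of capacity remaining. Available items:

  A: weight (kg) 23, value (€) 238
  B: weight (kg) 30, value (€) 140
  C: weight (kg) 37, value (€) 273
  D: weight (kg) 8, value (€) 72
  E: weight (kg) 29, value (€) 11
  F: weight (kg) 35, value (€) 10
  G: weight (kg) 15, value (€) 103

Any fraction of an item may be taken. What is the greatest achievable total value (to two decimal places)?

Sort by value per unit weight and fill in that order.
Order: A (238/23=10.35) > D (72/8=9.00) > C (273/37=7.38) > G (103/15=6.87) > B (140/30=4.67) > E (11/29=0.38) > F (10/35=0.29)
Fill: take A (23 @ 238) → take D (8 @ 72) → take C (37 @ 273) → take G (15 @ 103) → take 1/30 of B → 4.67; 84/84 used.
Total value = 690.67

690.67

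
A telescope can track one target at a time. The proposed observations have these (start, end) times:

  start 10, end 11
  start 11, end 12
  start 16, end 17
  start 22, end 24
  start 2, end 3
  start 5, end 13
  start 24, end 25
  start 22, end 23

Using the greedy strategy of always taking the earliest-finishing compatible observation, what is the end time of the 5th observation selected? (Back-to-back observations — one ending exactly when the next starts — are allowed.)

23

Order by finish time; keep every interval that doesn't clash with the previous kept one.
By end time: (2,3), (10,11), (11,12), (5,13), (16,17), (22,23), (22,24), (24,25).
Pick (2,3); next start ≥ 3 → (10,11); next start ≥ 11 → (11,12); next start ≥ 12 → (16,17); next start ≥ 17 → (22,23); next start ≥ 23 → (24,25).
Selected: (2,3) (10,11) (11,12) (16,17) (22,23) (24,25)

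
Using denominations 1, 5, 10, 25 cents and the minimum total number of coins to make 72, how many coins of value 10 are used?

72 = 2×25 + 2×10 + 2×1
Count of 10: 2

2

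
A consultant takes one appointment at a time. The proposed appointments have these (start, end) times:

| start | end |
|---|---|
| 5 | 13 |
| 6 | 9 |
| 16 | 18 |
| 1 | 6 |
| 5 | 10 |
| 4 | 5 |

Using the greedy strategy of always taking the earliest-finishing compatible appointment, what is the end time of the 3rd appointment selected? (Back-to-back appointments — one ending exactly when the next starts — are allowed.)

18

By end time: (4,5), (1,6), (6,9), (5,10), (5,13), (16,18).
Pick (4,5); next start ≥ 5 → (6,9); next start ≥ 9 → (16,18).
Selected: (4,5) (6,9) (16,18)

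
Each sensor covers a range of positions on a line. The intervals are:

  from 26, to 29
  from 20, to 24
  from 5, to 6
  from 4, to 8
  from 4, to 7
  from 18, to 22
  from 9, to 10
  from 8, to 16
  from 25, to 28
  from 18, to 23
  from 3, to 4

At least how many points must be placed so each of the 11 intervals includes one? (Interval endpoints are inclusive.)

By right end: [3,4]  [5,6]  [4,7]  [4,8]  [9,10]  [8,16]  [18,22]  [18,23]  [20,24]  [25,28]  [26,29]
[3,4] uncovered → point at 4; [5,6] uncovered → point at 6; [9,10] uncovered → point at 10; [18,22] uncovered → point at 22; [25,28] uncovered → point at 28.
Points: 4, 6, 10, 22, 28 (5 total).

5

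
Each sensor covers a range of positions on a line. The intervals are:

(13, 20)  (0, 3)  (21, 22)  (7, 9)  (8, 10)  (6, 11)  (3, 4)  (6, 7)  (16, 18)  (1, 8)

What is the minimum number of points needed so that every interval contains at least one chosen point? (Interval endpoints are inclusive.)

Sorted: [0,3] [3,4] [6,7] [1,8] [7,9] [8,10] [6,11] [16,18] [13,20] [21,22]
{[0,3],[3,4]} hit by 3; {[6,7],[1,8],[7,9]} hit by 7; {[8,10],[6,11]} hit by 10; {[16,18],[13,20]} hit by 18; {[21,22]} hit by 22.
Points: 3, 7, 10, 18, 22 (5 total).

5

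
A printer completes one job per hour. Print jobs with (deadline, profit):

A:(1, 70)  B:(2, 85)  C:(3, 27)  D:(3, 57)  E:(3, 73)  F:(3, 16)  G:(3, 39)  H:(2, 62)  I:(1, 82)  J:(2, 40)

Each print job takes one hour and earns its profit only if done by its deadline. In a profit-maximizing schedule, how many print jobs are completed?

Profit order: B=85 I=82 E=73 A=70 H=62 D=57 J=40 G=39 C=27 F=16
Assign: B→slot 2, I→slot 1, E→slot 3, A skipped, H skipped, D skipped, J skipped, G skipped, C skipped, F skipped.
Slots: [1:I] [2:B] [3:E]
3 of 10 scheduled.

3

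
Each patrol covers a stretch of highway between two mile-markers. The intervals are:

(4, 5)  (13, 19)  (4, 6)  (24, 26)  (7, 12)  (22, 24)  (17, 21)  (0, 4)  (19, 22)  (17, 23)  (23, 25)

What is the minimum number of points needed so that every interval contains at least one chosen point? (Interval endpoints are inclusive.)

4

Sorted: [0,4] [4,5] [4,6] [7,12] [13,19] [17,21] [19,22] [17,23] [22,24] [23,25] [24,26]
{[0,4],[4,5],[4,6]} hit by 4; {[7,12]} hit by 12; {[13,19],[17,21],[19,22],[17,23]} hit by 19; {[22,24],[23,25],[24,26]} hit by 24.
Points: 4, 12, 19, 24 (4 total).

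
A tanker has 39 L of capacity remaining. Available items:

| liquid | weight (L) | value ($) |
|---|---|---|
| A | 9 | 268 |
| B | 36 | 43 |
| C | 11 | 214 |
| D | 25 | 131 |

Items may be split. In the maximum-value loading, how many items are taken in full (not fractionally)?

Greedy by value/weight ratio, highest first.
Order: A (268/9=29.78) > C (214/11=19.45) > D (131/25=5.24) > B (43/36=1.19)
Fill: take A (9 @ 268) → take C (11 @ 214) → take 19/25 of D → 99.56; 39/39 used.
2 item(s) taken whole; one partial (take 19/25 of D).

2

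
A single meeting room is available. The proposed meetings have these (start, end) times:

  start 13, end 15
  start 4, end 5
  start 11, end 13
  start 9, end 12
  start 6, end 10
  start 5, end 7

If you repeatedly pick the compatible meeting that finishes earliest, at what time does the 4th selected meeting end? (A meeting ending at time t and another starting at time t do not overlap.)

By end time: (4,5), (5,7), (6,10), (9,12), (11,13), (13,15).
Pick (4,5); next start ≥ 5 → (5,7); next start ≥ 7 → (9,12); next start ≥ 12 → (13,15).
Selected: (4,5) (5,7) (9,12) (13,15)

15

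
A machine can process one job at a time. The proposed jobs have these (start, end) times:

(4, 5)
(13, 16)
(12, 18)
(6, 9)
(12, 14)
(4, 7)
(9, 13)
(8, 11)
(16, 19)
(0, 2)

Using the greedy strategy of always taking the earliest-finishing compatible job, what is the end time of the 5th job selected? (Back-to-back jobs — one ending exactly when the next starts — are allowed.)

Sort by end time and greedily take each interval whose start is ≥ the last chosen end.
By end time: (0,2), (4,5), (4,7), (6,9), (8,11), (9,13), (12,14), (13,16), (12,18), (16,19).
Pick (0,2); next start ≥ 2 → (4,5); next start ≥ 5 → (6,9); next start ≥ 9 → (9,13); next start ≥ 13 → (13,16); next start ≥ 16 → (16,19).
Selected: (0,2) (4,5) (6,9) (9,13) (13,16) (16,19)

16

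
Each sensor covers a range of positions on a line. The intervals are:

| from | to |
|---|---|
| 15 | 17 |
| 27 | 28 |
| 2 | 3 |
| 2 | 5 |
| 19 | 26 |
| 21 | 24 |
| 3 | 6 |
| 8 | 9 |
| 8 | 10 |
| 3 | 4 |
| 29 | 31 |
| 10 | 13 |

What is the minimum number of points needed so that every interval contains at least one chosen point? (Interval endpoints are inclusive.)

7

Process intervals by earliest right end; each time one isn't hit yet, stab at its right endpoint.
By right end: [2,3]  [3,4]  [2,5]  [3,6]  [8,9]  [8,10]  [10,13]  [15,17]  [21,24]  [19,26]  [27,28]  [29,31]
[2,3] uncovered → point at 3; [8,9] uncovered → point at 9; [10,13] uncovered → point at 13; [15,17] uncovered → point at 17; [21,24] uncovered → point at 24; [27,28] uncovered → point at 28; [29,31] uncovered → point at 31.
Points: 3, 9, 13, 17, 24, 28, 31 (7 total).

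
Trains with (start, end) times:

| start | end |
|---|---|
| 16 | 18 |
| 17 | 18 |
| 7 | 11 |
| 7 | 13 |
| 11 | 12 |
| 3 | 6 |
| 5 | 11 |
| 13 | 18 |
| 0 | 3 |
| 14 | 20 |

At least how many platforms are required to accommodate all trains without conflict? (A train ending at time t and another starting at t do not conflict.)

4

Count concurrent intervals with a sweep; the peak is the room count.
starts: [0, 3, 5, 7, 7, 11, 13, 14, 16, 17]
ends:   [3, 6, 11, 11, 12, 13, 18, 18, 18, 20]
s0→1 e3→0 s3→1 s5→2 e6→1 s7→2 s7→3 e11→2 e11→1 s11→2 e12→1 e13→0 s13→1 s14→2 s16→3 s17→4  — peak 4.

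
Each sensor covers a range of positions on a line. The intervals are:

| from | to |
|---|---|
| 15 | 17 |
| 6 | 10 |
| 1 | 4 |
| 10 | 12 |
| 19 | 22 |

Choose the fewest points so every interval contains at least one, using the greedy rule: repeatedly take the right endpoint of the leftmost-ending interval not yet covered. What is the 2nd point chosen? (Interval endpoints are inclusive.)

Sort by right endpoint; whenever an interval is uncovered, place a point at its right end.
Sorted: [1,4] [6,10] [10,12] [15,17] [19,22]
{[1,4]} hit by 4; {[6,10],[10,12]} hit by 10; {[15,17]} hit by 17; {[19,22]} hit by 22.
Points: 4, 10, 17, 22 (4 total).

10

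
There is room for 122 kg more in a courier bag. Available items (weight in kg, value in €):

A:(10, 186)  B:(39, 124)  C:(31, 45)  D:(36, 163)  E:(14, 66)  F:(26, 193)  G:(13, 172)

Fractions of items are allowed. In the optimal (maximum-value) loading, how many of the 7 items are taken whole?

Ratios (sorted): A 18.60, G 13.23, F 7.42, E 4.71, D 4.53, B 3.18, C 1.45
take A (10 @ 186); take G (13 @ 172); take F (26 @ 193); take E (14 @ 66); take D (36 @ 163); take 23/39 of B → 73.13. Capacity used 122/122.
5 item(s) taken whole; one partial (take 23/39 of B).

5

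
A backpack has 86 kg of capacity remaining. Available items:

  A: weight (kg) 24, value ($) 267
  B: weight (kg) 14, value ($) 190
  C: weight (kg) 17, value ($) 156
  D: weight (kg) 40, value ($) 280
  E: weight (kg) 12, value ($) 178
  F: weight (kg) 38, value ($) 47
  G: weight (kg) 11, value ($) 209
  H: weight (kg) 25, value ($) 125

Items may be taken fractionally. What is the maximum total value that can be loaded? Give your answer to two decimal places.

Sort by value per unit weight and fill in that order.
Ratios (sorted): G 19.00, E 14.83, B 13.57, A 11.12, C 9.18, D 7.00, H 5.00, F 1.24
take G (11 @ 209); take E (12 @ 178); take B (14 @ 190); take A (24 @ 267); take C (17 @ 156); take 8/40 of D → 56.00. Capacity used 86/86.
Total value = 1056.00

1056.00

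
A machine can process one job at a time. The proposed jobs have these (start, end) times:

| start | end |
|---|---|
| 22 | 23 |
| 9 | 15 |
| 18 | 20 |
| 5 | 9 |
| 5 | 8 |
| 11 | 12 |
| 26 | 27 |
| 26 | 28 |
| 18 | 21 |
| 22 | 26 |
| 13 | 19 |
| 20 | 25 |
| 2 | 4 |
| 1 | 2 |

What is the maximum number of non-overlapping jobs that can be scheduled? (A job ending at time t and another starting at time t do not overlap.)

7

Order by finish time; keep every interval that doesn't clash with the previous kept one.
By end time: (1,2), (2,4), (5,8), (5,9), (11,12), (9,15), (13,19), (18,20), (18,21), (22,23), (20,25), (22,26), (26,27), (26,28).
Pick (1,2); next start ≥ 2 → (2,4); next start ≥ 4 → (5,8); next start ≥ 8 → (11,12); next start ≥ 12 → (13,19); next start ≥ 19 → (22,23); next start ≥ 23 → (26,27).
Selected 7 jobs.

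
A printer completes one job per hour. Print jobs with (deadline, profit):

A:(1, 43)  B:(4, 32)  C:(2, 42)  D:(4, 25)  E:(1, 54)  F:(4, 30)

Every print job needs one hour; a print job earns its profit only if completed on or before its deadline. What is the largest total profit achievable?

Take jobs in profit order; each goes to the latest open slot no later than its deadline.
Profit order: E=54 A=43 C=42 B=32 F=30 D=25
Assign: E→slot 1, A skipped, C→slot 2, B→slot 4, F→slot 3, D skipped.
Slots: [1:E] [2:C] [3:F] [4:B]
Profit = 54 + 42 + 30 + 32 = 158

158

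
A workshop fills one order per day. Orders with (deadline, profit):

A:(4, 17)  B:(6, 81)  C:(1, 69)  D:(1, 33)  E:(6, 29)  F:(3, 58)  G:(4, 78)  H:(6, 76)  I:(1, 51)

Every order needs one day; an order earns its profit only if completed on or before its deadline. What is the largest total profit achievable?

391

Take jobs in profit order; each goes to the latest open slot no later than its deadline.
By profit: B(d6,81), G(d4,78), H(d6,76), C(d1,69), F(d3,58), I(d1,51), D(d1,33), E(d6,29), A(d4,17)
B→slot 6; G→slot 4; H→slot 5; C→slot 1; F→slot 3; I skipped; D skipped; E→slot 2; A skipped.
Profit = 69 + 29 + 58 + 78 + 76 + 81 = 391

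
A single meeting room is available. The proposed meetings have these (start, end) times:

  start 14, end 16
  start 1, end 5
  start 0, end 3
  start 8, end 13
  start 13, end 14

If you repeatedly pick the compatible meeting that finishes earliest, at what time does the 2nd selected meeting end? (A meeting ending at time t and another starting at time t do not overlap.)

Greedy by earliest finish: after sorting by end time, pick each interval compatible with the last pick.
By end time: (0,3), (1,5), (8,13), (13,14), (14,16).
Pick (0,3); next start ≥ 3 → (8,13); next start ≥ 13 → (13,14); next start ≥ 14 → (14,16).
Selected: (0,3) (8,13) (13,14) (14,16)

13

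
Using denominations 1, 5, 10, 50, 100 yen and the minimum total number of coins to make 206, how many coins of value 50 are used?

206 = 2×100 + 1×5 + 1×1
Count of 50: 0

0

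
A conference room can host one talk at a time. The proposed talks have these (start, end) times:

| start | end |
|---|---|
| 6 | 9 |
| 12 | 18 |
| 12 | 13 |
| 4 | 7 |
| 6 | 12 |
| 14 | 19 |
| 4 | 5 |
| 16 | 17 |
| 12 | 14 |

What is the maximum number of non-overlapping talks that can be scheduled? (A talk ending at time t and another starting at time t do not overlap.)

Sorted by end: (4,5)  (4,7)  (6,9)  (6,12)  (12,13)  (12,14)  (16,17)  (12,18)  (14,19)
take (4,5); skip (4,7); take (6,9); skip (6,12); take (12,13); skip (12,14); take (16,17).
Selected 4 talks.

4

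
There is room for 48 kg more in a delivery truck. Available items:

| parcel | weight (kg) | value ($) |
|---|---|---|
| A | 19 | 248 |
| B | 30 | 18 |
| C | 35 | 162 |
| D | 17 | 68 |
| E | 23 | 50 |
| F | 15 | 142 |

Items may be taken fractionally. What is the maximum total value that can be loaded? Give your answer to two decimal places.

454.80

Greedy by value/weight ratio, highest first.
Ratios (sorted): A 13.05, F 9.47, C 4.63, D 4.00, E 2.17, B 0.60
take A (19 @ 248); take F (15 @ 142); take 14/35 of C → 64.80. Capacity used 48/48.
Total value = 454.80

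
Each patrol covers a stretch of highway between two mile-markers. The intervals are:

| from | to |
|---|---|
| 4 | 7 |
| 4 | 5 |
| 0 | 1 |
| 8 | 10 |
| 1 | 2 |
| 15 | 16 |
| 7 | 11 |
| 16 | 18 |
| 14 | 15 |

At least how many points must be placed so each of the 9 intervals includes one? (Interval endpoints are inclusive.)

Process intervals by earliest right end; each time one isn't hit yet, stab at its right endpoint.
By right end: [0,1]  [1,2]  [4,5]  [4,7]  [8,10]  [7,11]  [14,15]  [15,16]  [16,18]
[0,1] uncovered → point at 1; [4,5] uncovered → point at 5; [8,10] uncovered → point at 10; [14,15] uncovered → point at 15; [16,18] uncovered → point at 18.
Points: 1, 5, 10, 15, 18 (5 total).

5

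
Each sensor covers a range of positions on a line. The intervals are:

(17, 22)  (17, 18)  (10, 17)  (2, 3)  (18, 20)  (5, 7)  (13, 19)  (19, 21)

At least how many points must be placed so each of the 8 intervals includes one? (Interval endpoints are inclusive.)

Sorted: [2,3] [5,7] [10,17] [17,18] [13,19] [18,20] [19,21] [17,22]
{[2,3]} hit by 3; {[5,7]} hit by 7; {[10,17],[17,18],[13,19]} hit by 17; {[18,20],[19,21],[17,22]} hit by 20.
Points: 3, 7, 17, 20 (4 total).

4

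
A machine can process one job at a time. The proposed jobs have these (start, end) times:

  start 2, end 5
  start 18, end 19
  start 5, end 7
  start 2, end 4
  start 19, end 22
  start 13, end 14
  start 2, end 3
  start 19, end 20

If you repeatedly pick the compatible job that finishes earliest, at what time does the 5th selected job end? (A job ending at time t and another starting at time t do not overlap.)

20

Sort by end time and greedily take each interval whose start is ≥ the last chosen end.
By end time: (2,3), (2,4), (2,5), (5,7), (13,14), (18,19), (19,20), (19,22).
Pick (2,3); next start ≥ 3 → (5,7); next start ≥ 7 → (13,14); next start ≥ 14 → (18,19); next start ≥ 19 → (19,20).
Selected: (2,3) (5,7) (13,14) (18,19) (19,20)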